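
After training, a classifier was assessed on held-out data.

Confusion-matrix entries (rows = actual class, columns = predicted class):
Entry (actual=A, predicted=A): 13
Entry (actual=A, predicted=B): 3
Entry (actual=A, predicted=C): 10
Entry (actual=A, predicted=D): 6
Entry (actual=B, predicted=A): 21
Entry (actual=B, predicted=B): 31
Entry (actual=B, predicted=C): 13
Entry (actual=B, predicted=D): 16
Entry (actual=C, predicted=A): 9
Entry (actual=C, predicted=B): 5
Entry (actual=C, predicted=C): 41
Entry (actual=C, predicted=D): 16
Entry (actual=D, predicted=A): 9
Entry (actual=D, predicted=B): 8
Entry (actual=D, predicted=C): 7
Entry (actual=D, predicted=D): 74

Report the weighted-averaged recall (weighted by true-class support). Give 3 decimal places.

Per-class recall (TP/(TP+FN)):
  A: TP=13, FN=3+10+6=19 → 13/32 = 0.4063
  B: TP=31, FN=21+13+16=50 → 31/81 = 0.3827
  C: TP=41, FN=9+5+16=30 → 41/71 = 0.5775
  D: TP=74, FN=9+8+7=24 → 74/98 = 0.7551
Weighted-recall = Σ (supportᵢ/N)·recallᵢ with N=282: (32/282)·0.4063 + (81/282)·0.3827 + (71/282)·0.5775 + (98/282)·0.7551 = 0.564

0.564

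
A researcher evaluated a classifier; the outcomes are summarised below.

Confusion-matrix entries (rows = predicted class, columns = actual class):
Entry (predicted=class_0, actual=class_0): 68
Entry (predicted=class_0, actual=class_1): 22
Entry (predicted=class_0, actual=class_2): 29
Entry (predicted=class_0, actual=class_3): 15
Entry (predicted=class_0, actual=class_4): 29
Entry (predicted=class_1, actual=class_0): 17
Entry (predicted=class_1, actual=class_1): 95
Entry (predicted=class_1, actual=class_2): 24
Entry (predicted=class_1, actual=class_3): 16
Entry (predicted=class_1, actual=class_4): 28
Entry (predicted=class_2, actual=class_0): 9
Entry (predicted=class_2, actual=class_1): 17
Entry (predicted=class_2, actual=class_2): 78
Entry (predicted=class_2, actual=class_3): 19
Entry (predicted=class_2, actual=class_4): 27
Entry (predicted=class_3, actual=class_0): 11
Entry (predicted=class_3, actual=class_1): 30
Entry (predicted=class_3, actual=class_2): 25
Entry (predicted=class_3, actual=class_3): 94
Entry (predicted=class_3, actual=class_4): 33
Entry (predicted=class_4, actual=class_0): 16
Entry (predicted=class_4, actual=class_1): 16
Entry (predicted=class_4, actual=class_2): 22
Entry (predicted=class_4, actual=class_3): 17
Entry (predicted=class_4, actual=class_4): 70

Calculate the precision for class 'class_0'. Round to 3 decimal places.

Take TP from the diagonal, FP from the rest of the 'class_0' prediction marginal, FN from the rest of the 'class_0' actual marginal.
precision = TP/(TP+FP).
class_0: TP=68, FP=22+29+15+29=95 → 68/163 = 0.4172

0.417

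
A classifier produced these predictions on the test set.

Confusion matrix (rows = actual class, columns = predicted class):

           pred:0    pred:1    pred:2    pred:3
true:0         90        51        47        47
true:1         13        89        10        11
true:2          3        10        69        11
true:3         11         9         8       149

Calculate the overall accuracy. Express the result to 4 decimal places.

0.6322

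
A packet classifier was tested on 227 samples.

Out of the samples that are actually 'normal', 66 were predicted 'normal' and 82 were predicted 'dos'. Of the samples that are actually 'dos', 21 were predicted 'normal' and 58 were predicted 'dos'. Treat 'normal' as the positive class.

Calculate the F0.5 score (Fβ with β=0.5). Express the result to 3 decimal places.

Fβ = (1+β²)·TP / ((1+β²)·TP + β²·FN + FP), with β²=1/4
= 1.25·66 / (1.25·66 + 0.25·82 + 21) = 0.665

0.665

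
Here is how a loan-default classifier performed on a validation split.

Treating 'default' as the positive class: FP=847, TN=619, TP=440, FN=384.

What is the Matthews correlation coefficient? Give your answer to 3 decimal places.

-0.042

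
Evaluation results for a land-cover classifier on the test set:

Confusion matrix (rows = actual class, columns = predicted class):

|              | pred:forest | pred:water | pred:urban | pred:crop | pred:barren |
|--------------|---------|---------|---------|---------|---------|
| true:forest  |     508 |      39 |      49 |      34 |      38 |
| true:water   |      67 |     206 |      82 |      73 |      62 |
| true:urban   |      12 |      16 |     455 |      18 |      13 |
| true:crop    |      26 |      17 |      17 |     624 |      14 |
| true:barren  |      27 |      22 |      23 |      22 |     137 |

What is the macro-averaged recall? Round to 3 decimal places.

0.711

Per-class recall (TP/(TP+FN)):
  forest: TP=508, FN=39+49+34+38=160 → 508/668 = 0.7605
  water: TP=206, FN=67+82+73+62=284 → 206/490 = 0.4204
  urban: TP=455, FN=12+16+18+13=59 → 455/514 = 0.8852
  crop: TP=624, FN=26+17+17+14=74 → 624/698 = 0.8940
  barren: TP=137, FN=27+22+23+22=94 → 137/231 = 0.5931
Macro-recall = mean = (0.7605 + 0.4204 + 0.8852 + 0.8940 + 0.5931) / 5 = 0.711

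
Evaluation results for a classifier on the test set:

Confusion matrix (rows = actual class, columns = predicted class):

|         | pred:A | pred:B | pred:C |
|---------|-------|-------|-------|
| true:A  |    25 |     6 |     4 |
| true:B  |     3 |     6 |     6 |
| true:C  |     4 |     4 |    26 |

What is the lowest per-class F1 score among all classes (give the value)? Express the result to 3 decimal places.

0.387

Per-class F1 score (2·TP/(2·TP+FP+FN)):
  A: TP=25, FP=3+4=7, FN=6+4=10 → 50/67 = 0.7463
  B: TP=6, FP=6+4=10, FN=3+6=9 → 12/31 = 0.3871
  C: TP=26, FP=4+6=10, FN=4+4=8 → 52/70 = 0.7429
Lowest is class 'B' with F1 score = 0.387.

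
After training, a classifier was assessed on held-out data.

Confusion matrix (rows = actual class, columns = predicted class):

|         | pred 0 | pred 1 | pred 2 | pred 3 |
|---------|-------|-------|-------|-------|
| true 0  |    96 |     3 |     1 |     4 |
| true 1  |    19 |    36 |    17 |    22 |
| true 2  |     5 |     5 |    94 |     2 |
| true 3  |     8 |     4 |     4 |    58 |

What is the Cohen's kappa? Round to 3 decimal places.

0.666

Observed agreement pₒ = trace/N = 284/378 = 0.7513
Expected agreement pₑ = Σ (rowᵢ·colᵢ)/N² = (104·128 + 94·48 + 106·116 + 74·86)/378² = 0.2553
κ = (pₒ − pₑ)/(1 − pₑ) = (0.7513 − 0.2553)/(1 − 0.2553) = 0.666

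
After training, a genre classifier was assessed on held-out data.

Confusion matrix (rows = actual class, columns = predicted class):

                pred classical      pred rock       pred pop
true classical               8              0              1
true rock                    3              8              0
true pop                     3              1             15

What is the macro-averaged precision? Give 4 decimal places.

Per-class precision (TP/(TP+FP)):
  classical: TP=8, FP=3+3=6 → 8/14 = 0.57143
  rock: TP=8, FP=0+1=1 → 8/9 = 0.88889
  pop: TP=15, FP=1+0=1 → 15/16 = 0.93750
Macro-precision = mean = (0.57143 + 0.88889 + 0.93750) / 3 = 0.7993

0.7993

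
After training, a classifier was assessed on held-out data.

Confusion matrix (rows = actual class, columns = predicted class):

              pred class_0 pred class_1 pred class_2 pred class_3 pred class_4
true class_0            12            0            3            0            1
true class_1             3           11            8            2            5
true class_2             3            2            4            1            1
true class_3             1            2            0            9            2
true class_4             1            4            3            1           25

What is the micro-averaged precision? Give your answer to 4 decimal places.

0.5865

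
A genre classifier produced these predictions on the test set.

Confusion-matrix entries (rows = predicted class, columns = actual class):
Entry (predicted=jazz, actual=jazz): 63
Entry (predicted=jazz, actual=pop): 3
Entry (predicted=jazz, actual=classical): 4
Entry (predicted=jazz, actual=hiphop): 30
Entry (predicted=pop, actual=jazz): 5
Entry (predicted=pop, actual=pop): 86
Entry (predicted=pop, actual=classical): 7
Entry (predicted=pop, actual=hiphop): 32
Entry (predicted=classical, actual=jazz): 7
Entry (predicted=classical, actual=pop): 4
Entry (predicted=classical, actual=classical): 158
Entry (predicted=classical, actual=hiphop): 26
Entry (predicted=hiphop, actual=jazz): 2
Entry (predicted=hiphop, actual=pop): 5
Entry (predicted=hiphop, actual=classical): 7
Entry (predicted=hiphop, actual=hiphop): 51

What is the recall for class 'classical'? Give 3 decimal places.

0.898

Treat 'classical' as positive and all other classes as negative.
recall = TP/(TP+FN).
classical: TP=158, FN=4+7+7=18 → 158/176 = 0.8977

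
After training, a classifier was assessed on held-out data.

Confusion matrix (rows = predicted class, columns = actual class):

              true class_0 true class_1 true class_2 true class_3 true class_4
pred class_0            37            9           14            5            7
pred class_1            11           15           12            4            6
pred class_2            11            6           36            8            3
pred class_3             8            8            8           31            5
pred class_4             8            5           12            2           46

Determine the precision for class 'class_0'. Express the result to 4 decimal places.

One-vs-rest for 'class_0': TP = diagonal; FP = other classes predicted 'class_0'; FN = 'class_0' predicted as other.
precision = TP/(TP+FP).
class_0: TP=37, FP=9+14+5+7=35 → 37/72 = 0.51389

0.5139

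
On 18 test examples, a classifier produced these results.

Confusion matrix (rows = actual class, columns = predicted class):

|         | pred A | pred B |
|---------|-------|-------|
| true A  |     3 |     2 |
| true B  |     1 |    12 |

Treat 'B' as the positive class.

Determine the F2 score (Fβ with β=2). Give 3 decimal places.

Fβ = (1+β²)·TP / ((1+β²)·TP + β²·FN + FP), with β²=4
= 5·12 / (5·12 + 4·1 + 2) = 0.909

0.909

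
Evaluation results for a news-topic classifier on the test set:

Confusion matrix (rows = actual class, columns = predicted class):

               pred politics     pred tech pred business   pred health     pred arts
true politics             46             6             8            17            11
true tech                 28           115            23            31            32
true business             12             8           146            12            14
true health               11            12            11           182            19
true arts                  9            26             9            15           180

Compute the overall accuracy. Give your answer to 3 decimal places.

0.681

Accuracy = trace / total = (46+115+146+182+180=669) / 983 = 669/983 = 0.681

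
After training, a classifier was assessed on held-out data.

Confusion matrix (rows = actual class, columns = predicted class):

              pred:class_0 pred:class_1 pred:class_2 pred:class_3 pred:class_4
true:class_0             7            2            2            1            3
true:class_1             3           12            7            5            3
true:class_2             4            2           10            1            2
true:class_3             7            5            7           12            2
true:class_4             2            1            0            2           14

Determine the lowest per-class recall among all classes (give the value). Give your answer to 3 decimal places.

Per-class recall (TP/(TP+FN)):
  class_0: TP=7, FN=2+2+1+3=8 → 7/15 = 0.4667
  class_1: TP=12, FN=3+7+5+3=18 → 12/30 = 0.4000
  class_2: TP=10, FN=4+2+1+2=9 → 10/19 = 0.5263
  class_3: TP=12, FN=7+5+7+2=21 → 12/33 = 0.3636
  class_4: TP=14, FN=2+1+0+2=5 → 14/19 = 0.7368
Lowest is class 'class_3' with recall = 0.364.

0.364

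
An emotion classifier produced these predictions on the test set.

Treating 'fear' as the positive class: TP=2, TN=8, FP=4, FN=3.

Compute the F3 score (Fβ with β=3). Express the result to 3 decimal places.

Fβ = (1+β²)·TP / ((1+β²)·TP + β²·FN + FP), with β²=9
= 10·2 / (10·2 + 9·3 + 4) = 0.392

0.392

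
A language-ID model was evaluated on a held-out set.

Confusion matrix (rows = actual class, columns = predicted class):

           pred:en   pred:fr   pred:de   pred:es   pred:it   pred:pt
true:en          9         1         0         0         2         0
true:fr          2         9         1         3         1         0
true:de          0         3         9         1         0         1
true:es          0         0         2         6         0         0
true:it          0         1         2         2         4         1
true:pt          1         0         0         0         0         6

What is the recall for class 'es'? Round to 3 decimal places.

0.750

recall = TP/(TP+FN).
es: TP=6, FN=0+0+2+0+0=2 → 6/8 = 0.7500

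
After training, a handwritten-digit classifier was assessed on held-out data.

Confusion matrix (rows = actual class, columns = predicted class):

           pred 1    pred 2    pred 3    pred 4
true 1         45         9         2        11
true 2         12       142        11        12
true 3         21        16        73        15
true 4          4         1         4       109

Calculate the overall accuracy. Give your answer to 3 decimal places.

Accuracy = trace / total = (45+142+73+109=369) / 487 = 369/487 = 0.758

0.758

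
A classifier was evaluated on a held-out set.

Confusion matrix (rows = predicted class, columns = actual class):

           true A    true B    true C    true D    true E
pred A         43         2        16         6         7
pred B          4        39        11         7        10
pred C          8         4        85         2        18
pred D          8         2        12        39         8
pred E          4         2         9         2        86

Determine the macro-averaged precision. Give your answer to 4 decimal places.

0.6514

Per-class precision (TP/(TP+FP)):
  A: TP=43, FP=2+16+6+7=31 → 43/74 = 0.58108
  B: TP=39, FP=4+11+7+10=32 → 39/71 = 0.54930
  C: TP=85, FP=8+4+2+18=32 → 85/117 = 0.72650
  D: TP=39, FP=8+2+12+8=30 → 39/69 = 0.56522
  E: TP=86, FP=4+2+9+2=17 → 86/103 = 0.83495
Macro-precision = mean = (0.58108 + 0.54930 + 0.72650 + 0.56522 + 0.83495) / 5 = 0.6514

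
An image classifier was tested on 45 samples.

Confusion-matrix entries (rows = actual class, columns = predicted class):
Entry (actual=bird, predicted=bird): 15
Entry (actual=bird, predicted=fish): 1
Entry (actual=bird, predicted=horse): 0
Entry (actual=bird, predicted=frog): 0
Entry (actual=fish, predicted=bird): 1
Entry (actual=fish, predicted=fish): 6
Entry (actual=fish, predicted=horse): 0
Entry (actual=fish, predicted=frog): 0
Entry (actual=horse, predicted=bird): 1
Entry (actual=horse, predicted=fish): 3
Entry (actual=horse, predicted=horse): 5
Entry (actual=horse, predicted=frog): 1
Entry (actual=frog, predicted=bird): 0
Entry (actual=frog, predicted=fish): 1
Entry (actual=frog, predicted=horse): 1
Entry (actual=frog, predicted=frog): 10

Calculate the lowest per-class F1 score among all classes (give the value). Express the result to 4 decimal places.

Per-class F1 score (2·TP/(2·TP+FP+FN)):
  bird: TP=15, FP=1+1+0=2, FN=1+0+0=1 → 30/33 = 0.90909
  fish: TP=6, FP=1+3+1=5, FN=1+0+0=1 → 12/18 = 0.66667
  horse: TP=5, FP=0+0+1=1, FN=1+3+1=5 → 10/16 = 0.62500
  frog: TP=10, FP=0+0+1=1, FN=0+1+1=2 → 20/23 = 0.86957
Lowest is class 'horse' with F1 score = 0.6250.

0.6250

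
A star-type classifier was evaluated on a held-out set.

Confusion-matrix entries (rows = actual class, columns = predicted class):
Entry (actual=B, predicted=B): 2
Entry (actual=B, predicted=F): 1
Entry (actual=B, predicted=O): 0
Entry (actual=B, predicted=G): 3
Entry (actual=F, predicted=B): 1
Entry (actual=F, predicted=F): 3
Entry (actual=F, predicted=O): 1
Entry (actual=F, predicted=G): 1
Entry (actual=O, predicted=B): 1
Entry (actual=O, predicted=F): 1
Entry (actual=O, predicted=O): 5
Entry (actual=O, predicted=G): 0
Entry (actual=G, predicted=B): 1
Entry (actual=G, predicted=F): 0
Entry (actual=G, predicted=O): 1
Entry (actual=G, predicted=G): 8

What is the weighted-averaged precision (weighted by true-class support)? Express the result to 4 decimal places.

0.6092

Per-class precision (TP/(TP+FP)):
  B: TP=2, FP=1+1+1=3 → 2/5 = 0.40000
  F: TP=3, FP=1+1+0=2 → 3/5 = 0.60000
  O: TP=5, FP=0+1+1=2 → 5/7 = 0.71429
  G: TP=8, FP=3+1+0=4 → 8/12 = 0.66667
Weighted-precision = Σ (supportᵢ/N)·precisionᵢ with N=29: (6/29)·0.40000 + (6/29)·0.60000 + (7/29)·0.71429 + (10/29)·0.66667 = 0.6092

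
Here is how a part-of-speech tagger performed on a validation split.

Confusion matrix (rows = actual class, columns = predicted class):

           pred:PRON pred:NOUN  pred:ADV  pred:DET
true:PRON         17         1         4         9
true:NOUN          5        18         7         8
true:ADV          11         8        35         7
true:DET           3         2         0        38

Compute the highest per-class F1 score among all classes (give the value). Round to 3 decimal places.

Per-class F1 score (2·TP/(2·TP+FP+FN)):
  PRON: TP=17, FP=5+11+3=19, FN=1+4+9=14 → 34/67 = 0.5075
  NOUN: TP=18, FP=1+8+2=11, FN=5+7+8=20 → 36/67 = 0.5373
  ADV: TP=35, FP=4+7+0=11, FN=11+8+7=26 → 70/107 = 0.6542
  DET: TP=38, FP=9+8+7=24, FN=3+2+0=5 → 76/105 = 0.7238
Highest is class 'DET' with F1 score = 0.724.

0.724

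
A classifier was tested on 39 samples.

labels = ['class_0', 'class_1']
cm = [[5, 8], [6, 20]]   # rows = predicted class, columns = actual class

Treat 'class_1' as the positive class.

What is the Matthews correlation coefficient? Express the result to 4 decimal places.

MCC = (TP·TN − FP·FN) / √((TP+FP)(TP+FN)(TN+FP)(TN+FN))
Numerator = 20·5 − 6·8 = 52
Denominator = √(26·28·11·13) = √104104 = 322.6515
MCC = 52 / 322.6515 = 0.1612

0.1612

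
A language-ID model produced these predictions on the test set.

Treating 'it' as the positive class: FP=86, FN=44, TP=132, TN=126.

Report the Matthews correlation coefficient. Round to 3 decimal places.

0.346

MCC = (TP·TN − FP·FN) / √((TP+FP)(TP+FN)(TN+FP)(TN+FN))
Numerator = 132·126 − 86·44 = 12848
Denominator = √(218·176·212·170) = √1382782720 = 37185.7865
MCC = 12848 / 37185.7865 = 0.346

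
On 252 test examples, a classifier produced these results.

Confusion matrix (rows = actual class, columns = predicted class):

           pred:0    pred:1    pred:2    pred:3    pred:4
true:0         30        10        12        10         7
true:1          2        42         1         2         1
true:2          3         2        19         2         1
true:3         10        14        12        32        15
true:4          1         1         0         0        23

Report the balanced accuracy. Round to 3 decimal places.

Balanced accuracy = mean of per-class recall.
  0: recall = 30/69 = 0.4348
  1: recall = 42/48 = 0.8750
  2: recall = 19/27 = 0.7037
  3: recall = 32/83 = 0.3855
  4: recall = 23/25 = 0.9200
Mean = (0.4348 + 0.8750 + 0.7037 + 0.3855 + 0.9200) / 5 = 0.664

0.664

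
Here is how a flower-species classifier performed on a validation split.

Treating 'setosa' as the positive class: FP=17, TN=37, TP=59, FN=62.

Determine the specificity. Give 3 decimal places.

Specificity = TN/(TN+FP) = 37/(37+17) = 0.685

0.685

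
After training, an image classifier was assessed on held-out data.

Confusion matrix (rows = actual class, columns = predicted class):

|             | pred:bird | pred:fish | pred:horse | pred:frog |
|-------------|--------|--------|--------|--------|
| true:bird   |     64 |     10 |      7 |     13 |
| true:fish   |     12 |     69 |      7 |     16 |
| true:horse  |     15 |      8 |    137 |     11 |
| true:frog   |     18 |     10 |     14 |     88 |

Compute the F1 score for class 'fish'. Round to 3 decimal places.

0.687

Take TP from the diagonal, FP from the rest of the 'fish' prediction marginal, FN from the rest of the 'fish' actual marginal.
F1 score = 2·TP/(2·TP+FP+FN).
fish: TP=69, FP=10+8+10=28, FN=12+7+16=35 → 138/201 = 0.6866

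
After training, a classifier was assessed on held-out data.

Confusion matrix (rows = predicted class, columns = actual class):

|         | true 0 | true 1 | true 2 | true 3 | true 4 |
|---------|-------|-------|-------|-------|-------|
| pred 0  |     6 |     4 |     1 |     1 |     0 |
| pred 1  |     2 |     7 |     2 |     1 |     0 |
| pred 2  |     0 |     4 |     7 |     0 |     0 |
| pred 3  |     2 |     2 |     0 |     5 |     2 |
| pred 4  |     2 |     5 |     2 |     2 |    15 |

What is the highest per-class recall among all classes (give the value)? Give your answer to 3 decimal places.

Per-class recall (TP/(TP+FN)):
  0: TP=6, FN=2+0+2+2=6 → 6/12 = 0.5000
  1: TP=7, FN=4+4+2+5=15 → 7/22 = 0.3182
  2: TP=7, FN=1+2+0+2=5 → 7/12 = 0.5833
  3: TP=5, FN=1+1+0+2=4 → 5/9 = 0.5556
  4: TP=15, FN=0+0+0+2=2 → 15/17 = 0.8824
Highest is class '4' with recall = 0.882.

0.882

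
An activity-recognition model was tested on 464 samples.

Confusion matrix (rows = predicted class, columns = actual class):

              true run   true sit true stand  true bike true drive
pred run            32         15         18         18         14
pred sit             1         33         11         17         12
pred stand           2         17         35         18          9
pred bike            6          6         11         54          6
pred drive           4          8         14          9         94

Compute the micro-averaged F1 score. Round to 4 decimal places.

0.5345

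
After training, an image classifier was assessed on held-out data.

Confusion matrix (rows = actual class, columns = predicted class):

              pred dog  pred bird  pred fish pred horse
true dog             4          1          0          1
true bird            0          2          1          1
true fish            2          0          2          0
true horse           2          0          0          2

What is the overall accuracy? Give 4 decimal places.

0.5556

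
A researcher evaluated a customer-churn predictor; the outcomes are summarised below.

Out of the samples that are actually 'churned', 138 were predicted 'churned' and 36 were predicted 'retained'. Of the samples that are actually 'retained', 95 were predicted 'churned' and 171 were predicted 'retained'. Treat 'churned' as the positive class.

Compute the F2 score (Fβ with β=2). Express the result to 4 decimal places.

Fβ = (1+β²)·TP / ((1+β²)·TP + β²·FN + FP), with β²=4
= 5·138 / (5·138 + 4·36 + 95) = 0.7427

0.7427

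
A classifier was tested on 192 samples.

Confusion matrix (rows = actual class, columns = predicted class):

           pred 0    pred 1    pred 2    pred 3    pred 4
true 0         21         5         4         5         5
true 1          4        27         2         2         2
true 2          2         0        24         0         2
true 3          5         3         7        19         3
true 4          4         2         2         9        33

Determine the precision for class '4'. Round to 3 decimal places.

One-vs-rest for '4': TP = diagonal; FP = other classes predicted '4'; FN = '4' predicted as other.
precision = TP/(TP+FP).
4: TP=33, FP=5+2+2+3=12 → 33/45 = 0.7333

0.733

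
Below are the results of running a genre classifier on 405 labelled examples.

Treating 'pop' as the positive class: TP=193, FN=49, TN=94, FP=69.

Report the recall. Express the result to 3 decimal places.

0.798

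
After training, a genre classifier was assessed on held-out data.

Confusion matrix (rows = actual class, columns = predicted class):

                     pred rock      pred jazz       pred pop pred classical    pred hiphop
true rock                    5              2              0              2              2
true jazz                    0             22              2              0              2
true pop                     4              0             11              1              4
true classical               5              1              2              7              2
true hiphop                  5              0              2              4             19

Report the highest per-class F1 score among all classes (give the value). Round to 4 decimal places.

Per-class F1 score (2·TP/(2·TP+FP+FN)):
  rock: TP=5, FP=0+4+5+5=14, FN=2+0+2+2=6 → 10/30 = 0.33333
  jazz: TP=22, FP=2+0+1+0=3, FN=0+2+0+2=4 → 44/51 = 0.86275
  pop: TP=11, FP=0+2+2+2=6, FN=4+0+1+4=9 → 22/37 = 0.59459
  classical: TP=7, FP=2+0+1+4=7, FN=5+1+2+2=10 → 14/31 = 0.45161
  hiphop: TP=19, FP=2+2+4+2=10, FN=5+0+2+4=11 → 38/59 = 0.64407
Highest is class 'jazz' with F1 score = 0.8627.

0.8627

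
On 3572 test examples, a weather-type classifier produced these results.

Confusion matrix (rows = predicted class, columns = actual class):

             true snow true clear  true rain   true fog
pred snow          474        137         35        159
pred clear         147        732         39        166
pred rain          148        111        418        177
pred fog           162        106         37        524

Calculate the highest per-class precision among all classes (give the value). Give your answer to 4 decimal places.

Per-class precision (TP/(TP+FP)):
  snow: TP=474, FP=137+35+159=331 → 474/805 = 0.58882
  clear: TP=732, FP=147+39+166=352 → 732/1084 = 0.67528
  rain: TP=418, FP=148+111+177=436 → 418/854 = 0.48946
  fog: TP=524, FP=162+106+37=305 → 524/829 = 0.63209
Highest is class 'clear' with precision = 0.6753.

0.6753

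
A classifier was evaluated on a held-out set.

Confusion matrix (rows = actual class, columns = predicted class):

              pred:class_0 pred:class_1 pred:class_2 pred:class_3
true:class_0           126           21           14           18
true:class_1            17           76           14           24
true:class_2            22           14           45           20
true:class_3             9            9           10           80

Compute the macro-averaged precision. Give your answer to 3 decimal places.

Per-class precision (TP/(TP+FP)):
  class_0: TP=126, FP=17+22+9=48 → 126/174 = 0.7241
  class_1: TP=76, FP=21+14+9=44 → 76/120 = 0.6333
  class_2: TP=45, FP=14+14+10=38 → 45/83 = 0.5422
  class_3: TP=80, FP=18+24+20=62 → 80/142 = 0.5634
Macro-precision = mean = (0.7241 + 0.6333 + 0.5422 + 0.5634) / 4 = 0.616

0.616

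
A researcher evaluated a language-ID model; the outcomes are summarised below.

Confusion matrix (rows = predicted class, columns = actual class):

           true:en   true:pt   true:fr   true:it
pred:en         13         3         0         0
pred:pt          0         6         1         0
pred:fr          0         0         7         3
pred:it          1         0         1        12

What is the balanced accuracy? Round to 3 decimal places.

0.793

Balanced accuracy = mean of per-class recall.
  en: recall = 13/14 = 0.9286
  pt: recall = 6/9 = 0.6667
  fr: recall = 7/9 = 0.7778
  it: recall = 12/15 = 0.8000
Mean = (0.9286 + 0.6667 + 0.7778 + 0.8000) / 4 = 0.793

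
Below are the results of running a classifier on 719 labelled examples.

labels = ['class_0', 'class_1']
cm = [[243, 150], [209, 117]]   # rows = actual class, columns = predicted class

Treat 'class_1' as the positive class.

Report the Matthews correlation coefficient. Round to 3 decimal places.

MCC = (TP·TN − FP·FN) / √((TP+FP)(TP+FN)(TN+FP)(TN+FN))
Numerator = 117·243 − 150·209 = -2919
Denominator = √(267·326·393·452) = √15461792712 = 124345.4571
MCC = -2919 / 124345.4571 = -0.023

-0.023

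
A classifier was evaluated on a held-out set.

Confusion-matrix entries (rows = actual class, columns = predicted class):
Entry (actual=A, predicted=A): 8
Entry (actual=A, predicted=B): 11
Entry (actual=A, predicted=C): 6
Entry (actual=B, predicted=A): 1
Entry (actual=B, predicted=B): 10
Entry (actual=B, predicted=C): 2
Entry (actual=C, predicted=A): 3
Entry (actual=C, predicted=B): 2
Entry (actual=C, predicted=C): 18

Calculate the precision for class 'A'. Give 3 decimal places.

0.667

Treat 'A' as positive and all other classes as negative.
precision = TP/(TP+FP).
A: TP=8, FP=1+3=4 → 8/12 = 0.6667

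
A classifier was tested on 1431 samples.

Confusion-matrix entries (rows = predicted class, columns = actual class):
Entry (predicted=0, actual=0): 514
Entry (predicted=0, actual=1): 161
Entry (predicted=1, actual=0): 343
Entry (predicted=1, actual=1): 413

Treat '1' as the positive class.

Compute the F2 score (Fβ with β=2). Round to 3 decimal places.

0.677

Fβ = (1+β²)·TP / ((1+β²)·TP + β²·FN + FP), with β²=4
= 5·413 / (5·413 + 4·161 + 343) = 0.677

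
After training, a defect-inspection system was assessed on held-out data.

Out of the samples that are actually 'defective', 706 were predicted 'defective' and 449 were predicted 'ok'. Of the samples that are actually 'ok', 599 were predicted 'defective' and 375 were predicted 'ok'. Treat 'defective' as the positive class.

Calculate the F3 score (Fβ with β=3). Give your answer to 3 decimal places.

0.603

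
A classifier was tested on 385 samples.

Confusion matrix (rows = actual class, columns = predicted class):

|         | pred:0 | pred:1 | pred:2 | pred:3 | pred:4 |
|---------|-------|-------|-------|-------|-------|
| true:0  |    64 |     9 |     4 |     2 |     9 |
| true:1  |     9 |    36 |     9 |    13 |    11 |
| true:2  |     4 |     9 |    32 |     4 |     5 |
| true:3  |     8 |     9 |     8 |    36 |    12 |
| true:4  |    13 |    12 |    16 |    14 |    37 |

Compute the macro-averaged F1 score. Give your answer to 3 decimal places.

0.526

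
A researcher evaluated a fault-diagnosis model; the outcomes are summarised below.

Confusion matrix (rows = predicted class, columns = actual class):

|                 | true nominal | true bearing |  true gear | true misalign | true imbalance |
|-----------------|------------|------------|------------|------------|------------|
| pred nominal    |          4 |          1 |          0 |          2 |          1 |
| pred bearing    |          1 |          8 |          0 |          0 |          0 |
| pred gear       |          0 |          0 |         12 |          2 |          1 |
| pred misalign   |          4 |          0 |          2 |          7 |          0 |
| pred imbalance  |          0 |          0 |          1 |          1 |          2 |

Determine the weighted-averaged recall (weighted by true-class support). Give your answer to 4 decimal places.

0.6735

Per-class recall (TP/(TP+FN)):
  nominal: TP=4, FN=1+0+4+0=5 → 4/9 = 0.44444
  bearing: TP=8, FN=1+0+0+0=1 → 8/9 = 0.88889
  gear: TP=12, FN=0+0+2+1=3 → 12/15 = 0.80000
  misalign: TP=7, FN=2+0+2+1=5 → 7/12 = 0.58333
  imbalance: TP=2, FN=1+0+1+0=2 → 2/4 = 0.50000
Weighted-recall = Σ (supportᵢ/N)·recallᵢ with N=49: (9/49)·0.44444 + (9/49)·0.88889 + (15/49)·0.80000 + (12/49)·0.58333 + (4/49)·0.50000 = 0.6735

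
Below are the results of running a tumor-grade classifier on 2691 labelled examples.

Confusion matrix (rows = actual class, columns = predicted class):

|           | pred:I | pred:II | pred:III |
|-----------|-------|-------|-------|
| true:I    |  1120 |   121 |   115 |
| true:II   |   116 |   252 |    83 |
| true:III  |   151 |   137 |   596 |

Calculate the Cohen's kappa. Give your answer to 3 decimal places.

0.561

Observed agreement pₒ = trace/N = 1968/2691 = 0.7313
Expected agreement pₑ = Σ (rowᵢ·colᵢ)/N² = (1356·1387 + 451·510 + 884·794)/2691² = 0.3884
κ = (pₒ − pₑ)/(1 − pₑ) = (0.7313 − 0.3884)/(1 − 0.3884) = 0.561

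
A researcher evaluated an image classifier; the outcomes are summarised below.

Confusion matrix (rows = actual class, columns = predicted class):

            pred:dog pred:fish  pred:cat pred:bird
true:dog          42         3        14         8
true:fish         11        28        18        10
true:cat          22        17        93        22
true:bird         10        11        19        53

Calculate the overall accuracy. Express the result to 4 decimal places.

0.5669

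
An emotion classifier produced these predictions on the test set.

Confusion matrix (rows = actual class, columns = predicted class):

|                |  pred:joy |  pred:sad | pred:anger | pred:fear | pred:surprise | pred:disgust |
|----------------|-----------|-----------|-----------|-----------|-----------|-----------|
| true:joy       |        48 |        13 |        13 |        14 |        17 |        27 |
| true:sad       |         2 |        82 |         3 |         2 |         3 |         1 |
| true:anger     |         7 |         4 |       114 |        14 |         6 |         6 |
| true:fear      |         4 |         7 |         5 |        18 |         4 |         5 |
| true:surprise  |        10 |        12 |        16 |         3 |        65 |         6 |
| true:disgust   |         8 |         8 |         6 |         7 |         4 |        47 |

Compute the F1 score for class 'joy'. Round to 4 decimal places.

Treat 'joy' as positive and all other classes as negative.
F1 score = 2·TP/(2·TP+FP+FN).
joy: TP=48, FP=2+7+4+10+8=31, FN=13+13+14+17+27=84 → 96/211 = 0.45498

0.4550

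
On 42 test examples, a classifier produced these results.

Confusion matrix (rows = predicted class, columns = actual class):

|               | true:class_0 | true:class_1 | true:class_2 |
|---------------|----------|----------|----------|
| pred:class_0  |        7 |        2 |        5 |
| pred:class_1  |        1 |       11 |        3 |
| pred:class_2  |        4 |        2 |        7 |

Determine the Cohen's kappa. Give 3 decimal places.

0.393

Observed agreement pₒ = trace/N = 25/42 = 0.5952
Expected agreement pₑ = Σ (rowᵢ·colᵢ)/N² = (12·14 + 15·15 + 15·13)/42² = 0.3333
κ = (pₒ − pₑ)/(1 − pₑ) = (0.5952 − 0.3333)/(1 − 0.3333) = 0.393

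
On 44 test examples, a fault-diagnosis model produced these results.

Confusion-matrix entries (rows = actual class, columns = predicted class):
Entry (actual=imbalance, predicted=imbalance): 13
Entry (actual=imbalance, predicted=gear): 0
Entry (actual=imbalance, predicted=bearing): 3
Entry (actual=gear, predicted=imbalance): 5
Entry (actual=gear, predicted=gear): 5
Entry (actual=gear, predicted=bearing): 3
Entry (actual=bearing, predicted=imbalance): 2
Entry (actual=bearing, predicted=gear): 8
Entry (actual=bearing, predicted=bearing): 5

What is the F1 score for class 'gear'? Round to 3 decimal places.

F1 score = 2·TP/(2·TP+FP+FN).
gear: TP=5, FP=0+8=8, FN=5+3=8 → 10/26 = 0.3846

0.385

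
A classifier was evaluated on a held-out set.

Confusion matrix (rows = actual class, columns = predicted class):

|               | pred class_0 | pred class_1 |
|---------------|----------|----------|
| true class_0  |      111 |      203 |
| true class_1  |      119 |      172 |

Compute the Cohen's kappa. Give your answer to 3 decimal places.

Observed agreement pₒ = trace/N = 283/605 = 0.4678
Expected agreement pₑ = Σ (rowᵢ·colᵢ)/N² = (314·230 + 291·375)/605² = 0.4954
κ = (pₒ − pₑ)/(1 − pₑ) = (0.4678 − 0.4954)/(1 − 0.4954) = -0.055

-0.055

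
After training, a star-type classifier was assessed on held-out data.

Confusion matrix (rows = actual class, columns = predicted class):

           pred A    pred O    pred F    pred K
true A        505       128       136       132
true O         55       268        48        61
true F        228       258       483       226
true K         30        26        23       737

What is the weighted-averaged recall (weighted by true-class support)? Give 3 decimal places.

Per-class recall (TP/(TP+FN)):
  A: TP=505, FN=128+136+132=396 → 505/901 = 0.5605
  O: TP=268, FN=55+48+61=164 → 268/432 = 0.6204
  F: TP=483, FN=228+258+226=712 → 483/1195 = 0.4042
  K: TP=737, FN=30+26+23=79 → 737/816 = 0.9032
Weighted-recall = Σ (supportᵢ/N)·recallᵢ with N=3344: (901/3344)·0.5605 + (432/3344)·0.6204 + (1195/3344)·0.4042 + (816/3344)·0.9032 = 0.596

0.596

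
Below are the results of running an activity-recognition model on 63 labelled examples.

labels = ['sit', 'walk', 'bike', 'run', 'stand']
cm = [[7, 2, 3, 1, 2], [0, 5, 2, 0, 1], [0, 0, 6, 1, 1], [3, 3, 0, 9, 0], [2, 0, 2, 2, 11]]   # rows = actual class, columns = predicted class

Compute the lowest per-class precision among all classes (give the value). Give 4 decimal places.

0.4615

Per-class precision (TP/(TP+FP)):
  sit: TP=7, FP=0+0+3+2=5 → 7/12 = 0.58333
  walk: TP=5, FP=2+0+3+0=5 → 5/10 = 0.50000
  bike: TP=6, FP=3+2+0+2=7 → 6/13 = 0.46154
  run: TP=9, FP=1+0+1+2=4 → 9/13 = 0.69231
  stand: TP=11, FP=2+1+1+0=4 → 11/15 = 0.73333
Lowest is class 'bike' with precision = 0.4615.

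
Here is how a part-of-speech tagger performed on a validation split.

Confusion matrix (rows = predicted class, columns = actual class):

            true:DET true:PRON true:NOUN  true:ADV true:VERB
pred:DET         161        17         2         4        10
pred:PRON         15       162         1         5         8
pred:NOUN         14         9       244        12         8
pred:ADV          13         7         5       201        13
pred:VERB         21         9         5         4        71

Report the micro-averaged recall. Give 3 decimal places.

Micro-averaging pools counts across classes: ΣTP=839, ΣFP=182, ΣFN=182.
Micro-recall = TP/(TP+FN) on pooled counts = 0.822 (equals overall accuracy in single-label multiclass).

0.822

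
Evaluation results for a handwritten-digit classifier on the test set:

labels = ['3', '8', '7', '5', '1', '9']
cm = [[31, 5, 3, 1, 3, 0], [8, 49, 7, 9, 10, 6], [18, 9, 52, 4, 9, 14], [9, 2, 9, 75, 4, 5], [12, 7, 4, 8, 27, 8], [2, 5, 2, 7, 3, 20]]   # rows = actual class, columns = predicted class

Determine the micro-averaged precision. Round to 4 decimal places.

Micro-averaging pools counts across classes: ΣTP=254, ΣFP=193, ΣFN=193.
Micro-precision = TP/(TP+FP) on pooled counts = 0.5682 (equals overall accuracy in single-label multiclass).

0.5682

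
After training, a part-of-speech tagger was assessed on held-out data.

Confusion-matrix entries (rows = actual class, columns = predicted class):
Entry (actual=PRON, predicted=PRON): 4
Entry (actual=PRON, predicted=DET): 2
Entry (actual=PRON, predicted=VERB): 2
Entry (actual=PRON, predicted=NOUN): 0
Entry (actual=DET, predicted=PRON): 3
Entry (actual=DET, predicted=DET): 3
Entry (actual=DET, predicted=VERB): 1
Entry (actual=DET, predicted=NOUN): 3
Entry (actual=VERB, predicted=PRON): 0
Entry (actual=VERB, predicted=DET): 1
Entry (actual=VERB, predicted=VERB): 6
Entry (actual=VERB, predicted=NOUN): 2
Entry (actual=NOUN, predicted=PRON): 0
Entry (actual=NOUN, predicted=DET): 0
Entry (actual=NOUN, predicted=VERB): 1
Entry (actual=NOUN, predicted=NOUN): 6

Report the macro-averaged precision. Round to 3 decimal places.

Per-class precision (TP/(TP+FP)):
  PRON: TP=4, FP=3+0+0=3 → 4/7 = 0.5714
  DET: TP=3, FP=2+1+0=3 → 3/6 = 0.5000
  VERB: TP=6, FP=2+1+1=4 → 6/10 = 0.6000
  NOUN: TP=6, FP=0+3+2=5 → 6/11 = 0.5455
Macro-precision = mean = (0.5714 + 0.5000 + 0.6000 + 0.5455) / 4 = 0.554

0.554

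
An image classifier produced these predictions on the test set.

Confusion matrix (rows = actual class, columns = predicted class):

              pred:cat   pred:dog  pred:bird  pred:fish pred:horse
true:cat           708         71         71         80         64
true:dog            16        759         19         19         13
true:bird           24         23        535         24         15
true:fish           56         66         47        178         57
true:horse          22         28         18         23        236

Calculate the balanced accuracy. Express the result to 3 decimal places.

0.731

Balanced accuracy = mean of per-class recall.
  cat: recall = 708/994 = 0.7123
  dog: recall = 759/826 = 0.9189
  bird: recall = 535/621 = 0.8615
  fish: recall = 178/404 = 0.4406
  horse: recall = 236/327 = 0.7217
Mean = (0.7123 + 0.9189 + 0.8615 + 0.4406 + 0.7217) / 5 = 0.731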